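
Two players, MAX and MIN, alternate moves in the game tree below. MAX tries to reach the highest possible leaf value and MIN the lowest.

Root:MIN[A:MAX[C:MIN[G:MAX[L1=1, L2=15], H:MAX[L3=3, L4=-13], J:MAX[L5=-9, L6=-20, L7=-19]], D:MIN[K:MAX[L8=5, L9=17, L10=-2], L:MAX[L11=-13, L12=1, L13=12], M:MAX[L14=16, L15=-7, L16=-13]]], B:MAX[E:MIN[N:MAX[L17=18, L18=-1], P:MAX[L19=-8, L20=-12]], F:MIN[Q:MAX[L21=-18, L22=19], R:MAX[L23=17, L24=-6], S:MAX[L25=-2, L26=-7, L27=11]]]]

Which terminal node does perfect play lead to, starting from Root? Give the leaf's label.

L27

G (MAX): max(1, 15) = 15
H (MAX): max(3, -13) = 3
J (MAX): max(-9, -20, -19) = -9
C (MIN): min(15, 3, -9) = -9
K (MAX): max(5, 17, -2) = 17
L (MAX): max(-13, 1, 12) = 12
M (MAX): max(16, -7, -13) = 16
D (MIN): min(17, 12, 16) = 12
A (MAX): max(-9, 12) = 12
N (MAX): max(18, -1) = 18
P (MAX): max(-8, -12) = -8
E (MIN): min(18, -8) = -8
Q (MAX): max(-18, 19) = 19
R (MAX): max(17, -6) = 17
S (MAX): max(-2, -7, 11) = 11
F (MIN): min(19, 17, 11) = 11
B (MAX): max(-8, 11) = 11
Root (MIN): min(12, 11) = 11
At Root, MIN picks B (lowest: 11).
At B, MAX picks F (highest: 11).
At F, MIN picks S (lowest: 11).
At S, MAX picks L27 (highest: 11).
Terminal value 11.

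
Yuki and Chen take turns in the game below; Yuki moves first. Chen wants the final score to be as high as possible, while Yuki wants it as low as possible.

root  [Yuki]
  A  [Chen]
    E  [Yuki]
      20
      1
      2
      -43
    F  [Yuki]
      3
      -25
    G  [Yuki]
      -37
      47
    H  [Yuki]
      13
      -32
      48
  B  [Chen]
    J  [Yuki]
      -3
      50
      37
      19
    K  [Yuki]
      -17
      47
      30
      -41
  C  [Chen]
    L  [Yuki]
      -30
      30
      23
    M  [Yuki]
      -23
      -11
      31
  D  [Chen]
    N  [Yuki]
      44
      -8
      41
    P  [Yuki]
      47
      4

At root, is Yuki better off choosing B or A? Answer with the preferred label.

A

J (Yuki): min(-3, 50, 37, 19) = -3
K (Yuki): min(-17, 47, 30, -41) = -41
B (Chen): max(-3, -41) = -3
E (Yuki): min(20, 1, 2, -43) = -43
F (Yuki): min(3, -25) = -25
G (Yuki): min(-37, 47) = -37
H (Yuki): min(13, -32, 48) = -32
A (Chen): max(-43, -25, -37, -32) = -25
Yuki prefers the lower value; B=-3, A=-25. A is better since -25 < -3.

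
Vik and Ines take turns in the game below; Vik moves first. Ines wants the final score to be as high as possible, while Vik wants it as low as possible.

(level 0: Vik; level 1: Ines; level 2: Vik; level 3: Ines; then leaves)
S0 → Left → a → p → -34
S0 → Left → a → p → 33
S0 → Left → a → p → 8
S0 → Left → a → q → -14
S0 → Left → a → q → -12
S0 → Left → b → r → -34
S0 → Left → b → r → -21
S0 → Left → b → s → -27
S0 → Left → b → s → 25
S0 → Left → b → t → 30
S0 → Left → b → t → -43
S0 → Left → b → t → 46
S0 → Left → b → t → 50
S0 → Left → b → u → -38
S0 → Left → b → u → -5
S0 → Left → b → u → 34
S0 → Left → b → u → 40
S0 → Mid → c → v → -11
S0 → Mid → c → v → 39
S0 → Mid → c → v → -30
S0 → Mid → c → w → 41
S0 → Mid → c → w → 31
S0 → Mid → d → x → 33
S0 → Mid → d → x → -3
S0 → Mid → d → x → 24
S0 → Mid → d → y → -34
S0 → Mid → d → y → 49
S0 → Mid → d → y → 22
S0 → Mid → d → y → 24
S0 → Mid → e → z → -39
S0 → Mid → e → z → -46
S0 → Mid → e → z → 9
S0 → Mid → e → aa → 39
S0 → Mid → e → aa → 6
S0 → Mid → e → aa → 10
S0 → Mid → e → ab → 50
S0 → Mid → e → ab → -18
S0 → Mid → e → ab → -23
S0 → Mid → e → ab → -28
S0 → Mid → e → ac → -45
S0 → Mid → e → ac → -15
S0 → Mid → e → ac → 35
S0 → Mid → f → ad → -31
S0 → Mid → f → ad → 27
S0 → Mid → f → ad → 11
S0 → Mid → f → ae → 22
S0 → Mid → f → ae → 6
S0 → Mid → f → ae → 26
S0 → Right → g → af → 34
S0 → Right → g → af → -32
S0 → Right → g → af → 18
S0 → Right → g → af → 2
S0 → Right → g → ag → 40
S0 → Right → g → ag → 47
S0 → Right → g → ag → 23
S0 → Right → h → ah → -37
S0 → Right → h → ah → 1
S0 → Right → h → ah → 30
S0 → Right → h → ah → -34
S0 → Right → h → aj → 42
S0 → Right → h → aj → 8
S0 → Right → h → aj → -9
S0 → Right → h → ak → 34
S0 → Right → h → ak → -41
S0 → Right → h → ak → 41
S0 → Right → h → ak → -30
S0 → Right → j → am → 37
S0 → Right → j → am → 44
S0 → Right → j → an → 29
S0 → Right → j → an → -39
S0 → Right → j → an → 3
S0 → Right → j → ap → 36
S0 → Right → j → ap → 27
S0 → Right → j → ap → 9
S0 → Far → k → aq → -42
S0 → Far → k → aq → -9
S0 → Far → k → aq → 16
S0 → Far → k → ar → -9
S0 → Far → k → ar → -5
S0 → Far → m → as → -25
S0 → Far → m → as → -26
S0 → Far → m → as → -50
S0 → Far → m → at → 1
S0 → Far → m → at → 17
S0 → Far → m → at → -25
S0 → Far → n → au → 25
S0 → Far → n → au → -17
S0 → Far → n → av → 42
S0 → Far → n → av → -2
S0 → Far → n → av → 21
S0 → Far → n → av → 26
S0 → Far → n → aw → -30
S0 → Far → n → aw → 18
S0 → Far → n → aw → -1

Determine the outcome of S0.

p (Ines): max(-34, 33, 8) = 33
q (Ines): max(-14, -12) = -12
a (Vik): min(33, -12) = -12
r (Ines): max(-34, -21) = -21
s (Ines): max(-27, 25) = 25
t (Ines): max(30, -43, 46, 50) = 50
u (Ines): max(-38, -5, 34, 40) = 40
b (Vik): min(-21, 25, 50, 40) = -21
Left (Ines): max(-12, -21) = -12
v (Ines): max(-11, 39, -30) = 39
w (Ines): max(41, 31) = 41
c (Vik): min(39, 41) = 39
x (Ines): max(33, -3, 24) = 33
y (Ines): max(-34, 49, 22, 24) = 49
d (Vik): min(33, 49) = 33
z (Ines): max(-39, -46, 9) = 9
aa (Ines): max(39, 6, 10) = 39
ab (Ines): max(50, -18, -23, -28) = 50
ac (Ines): max(-45, -15, 35) = 35
e (Vik): min(9, 39, 50, 35) = 9
ad (Ines): max(-31, 27, 11) = 27
ae (Ines): max(22, 6, 26) = 26
f (Vik): min(27, 26) = 26
Mid (Ines): max(39, 33, 9, 26) = 39
af (Ines): max(34, -32, 18, 2) = 34
ag (Ines): max(40, 47, 23) = 47
g (Vik): min(34, 47) = 34
ah (Ines): max(-37, 1, 30, -34) = 30
aj (Ines): max(42, 8, -9) = 42
ak (Ines): max(34, -41, 41, -30) = 41
h (Vik): min(30, 42, 41) = 30
am (Ines): max(37, 44) = 44
an (Ines): max(29, -39, 3) = 29
ap (Ines): max(36, 27, 9) = 36
j (Vik): min(44, 29, 36) = 29
Right (Ines): max(34, 30, 29) = 34
aq (Ines): max(-42, -9, 16) = 16
ar (Ines): max(-9, -5) = -5
k (Vik): min(16, -5) = -5
as (Ines): max(-25, -26, -50) = -25
at (Ines): max(1, 17, -25) = 17
m (Vik): min(-25, 17) = -25
au (Ines): max(25, -17) = 25
av (Ines): max(42, -2, 21, 26) = 42
aw (Ines): max(-30, 18, -1) = 18
n (Vik): min(25, 42, 18) = 18
Far (Ines): max(-5, -25, 18) = 18
S0 (Vik): min(-12, 39, 34, 18) = -12

-12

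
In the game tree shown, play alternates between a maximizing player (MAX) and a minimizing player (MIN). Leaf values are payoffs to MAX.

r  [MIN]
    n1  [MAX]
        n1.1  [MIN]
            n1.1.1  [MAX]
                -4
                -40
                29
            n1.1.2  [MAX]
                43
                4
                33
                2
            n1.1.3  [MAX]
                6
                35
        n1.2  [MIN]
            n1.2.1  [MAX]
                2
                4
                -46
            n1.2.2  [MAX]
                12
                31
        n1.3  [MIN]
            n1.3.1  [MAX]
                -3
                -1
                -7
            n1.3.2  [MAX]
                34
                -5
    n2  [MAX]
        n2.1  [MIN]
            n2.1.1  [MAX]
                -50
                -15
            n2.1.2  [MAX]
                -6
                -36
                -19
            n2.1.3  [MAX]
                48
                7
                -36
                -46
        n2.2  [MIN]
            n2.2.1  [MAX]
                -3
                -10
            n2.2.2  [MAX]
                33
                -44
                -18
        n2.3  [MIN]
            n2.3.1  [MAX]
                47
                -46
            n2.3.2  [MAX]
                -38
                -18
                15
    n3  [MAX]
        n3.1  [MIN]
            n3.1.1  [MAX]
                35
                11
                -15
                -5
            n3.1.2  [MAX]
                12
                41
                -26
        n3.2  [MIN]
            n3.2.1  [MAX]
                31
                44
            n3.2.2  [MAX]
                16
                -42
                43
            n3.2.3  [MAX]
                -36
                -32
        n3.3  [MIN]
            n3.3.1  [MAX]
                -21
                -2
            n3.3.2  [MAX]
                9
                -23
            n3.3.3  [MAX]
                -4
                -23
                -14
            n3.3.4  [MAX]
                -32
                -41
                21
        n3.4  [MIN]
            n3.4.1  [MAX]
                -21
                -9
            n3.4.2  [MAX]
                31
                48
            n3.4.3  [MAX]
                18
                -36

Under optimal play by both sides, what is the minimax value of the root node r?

n1.1.1 (MAX): max(-4, -40, 29) = 29
n1.1.2 (MAX): max(43, 4, 33, 2) = 43
n1.1.3 (MAX): max(6, 35) = 35
n1.1 (MIN): min(29, 43, 35) = 29
n1.2.1 (MAX): max(2, 4, -46) = 4
n1.2.2 (MAX): max(12, 31) = 31
n1.2 (MIN): min(4, 31) = 4
n1.3.1 (MAX): max(-3, -1, -7) = -1
n1.3.2 (MAX): max(34, -5) = 34
n1.3 (MIN): min(-1, 34) = -1
n1 (MAX): max(29, 4, -1) = 29
n2.1.1 (MAX): max(-50, -15) = -15
n2.1.2 (MAX): max(-6, -36, -19) = -6
n2.1.3 (MAX): max(48, 7, -36, -46) = 48
n2.1 (MIN): min(-15, -6, 48) = -15
n2.2.1 (MAX): max(-3, -10) = -3
n2.2.2 (MAX): max(33, -44, -18) = 33
n2.2 (MIN): min(-3, 33) = -3
n2.3.1 (MAX): max(47, -46) = 47
n2.3.2 (MAX): max(-38, -18, 15) = 15
n2.3 (MIN): min(47, 15) = 15
n2 (MAX): max(-15, -3, 15) = 15
n3.1.1 (MAX): max(35, 11, -15, -5) = 35
n3.1.2 (MAX): max(12, 41, -26) = 41
n3.1 (MIN): min(35, 41) = 35
n3.2.1 (MAX): max(31, 44) = 44
n3.2.2 (MAX): max(16, -42, 43) = 43
n3.2.3 (MAX): max(-36, -32) = -32
n3.2 (MIN): min(44, 43, -32) = -32
n3.3.1 (MAX): max(-21, -2) = -2
n3.3.2 (MAX): max(9, -23) = 9
n3.3.3 (MAX): max(-4, -23, -14) = -4
n3.3.4 (MAX): max(-32, -41, 21) = 21
n3.3 (MIN): min(-2, 9, -4, 21) = -4
n3.4.1 (MAX): max(-21, -9) = -9
n3.4.2 (MAX): max(31, 48) = 48
n3.4.3 (MAX): max(18, -36) = 18
n3.4 (MIN): min(-9, 48, 18) = -9
n3 (MAX): max(35, -32, -4, -9) = 35
r (MIN): min(29, 15, 35) = 15

15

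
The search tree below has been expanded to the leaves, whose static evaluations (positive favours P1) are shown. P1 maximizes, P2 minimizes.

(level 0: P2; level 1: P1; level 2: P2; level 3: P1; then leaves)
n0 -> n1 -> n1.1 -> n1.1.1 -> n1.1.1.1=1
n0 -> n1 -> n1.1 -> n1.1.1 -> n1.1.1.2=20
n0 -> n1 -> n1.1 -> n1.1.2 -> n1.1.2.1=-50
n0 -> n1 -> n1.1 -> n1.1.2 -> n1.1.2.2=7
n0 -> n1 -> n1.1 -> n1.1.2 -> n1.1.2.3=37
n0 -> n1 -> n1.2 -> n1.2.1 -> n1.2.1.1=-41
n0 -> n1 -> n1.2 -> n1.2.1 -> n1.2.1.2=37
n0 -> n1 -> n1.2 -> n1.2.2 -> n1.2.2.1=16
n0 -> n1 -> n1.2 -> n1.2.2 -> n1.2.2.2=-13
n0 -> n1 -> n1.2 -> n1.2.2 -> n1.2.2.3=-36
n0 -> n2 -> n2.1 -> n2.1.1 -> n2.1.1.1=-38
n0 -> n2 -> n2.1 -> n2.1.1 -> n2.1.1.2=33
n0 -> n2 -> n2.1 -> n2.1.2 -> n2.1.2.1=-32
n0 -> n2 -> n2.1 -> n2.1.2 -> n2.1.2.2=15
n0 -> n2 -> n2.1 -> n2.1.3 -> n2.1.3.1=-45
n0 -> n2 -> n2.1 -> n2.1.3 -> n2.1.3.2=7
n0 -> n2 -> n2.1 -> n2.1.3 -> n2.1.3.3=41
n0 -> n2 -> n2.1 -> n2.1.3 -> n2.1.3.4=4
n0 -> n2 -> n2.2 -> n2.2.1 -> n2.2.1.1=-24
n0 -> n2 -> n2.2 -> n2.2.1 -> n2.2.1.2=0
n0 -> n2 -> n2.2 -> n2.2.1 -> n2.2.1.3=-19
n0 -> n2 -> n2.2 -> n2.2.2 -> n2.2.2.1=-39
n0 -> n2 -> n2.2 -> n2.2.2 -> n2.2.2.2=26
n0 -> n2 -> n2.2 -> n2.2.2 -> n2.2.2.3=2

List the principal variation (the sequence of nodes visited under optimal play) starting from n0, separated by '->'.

n1.1.1 (P1): max(1, 20) = 20
n1.1.2 (P1): max(-50, 7, 37) = 37
n1.1 (P2): min(20, 37) = 20
n1.2.1 (P1): max(-41, 37) = 37
n1.2.2 (P1): max(16, -13, -36) = 16
n1.2 (P2): min(37, 16) = 16
n1 (P1): max(20, 16) = 20
n2.1.1 (P1): max(-38, 33) = 33
n2.1.2 (P1): max(-32, 15) = 15
n2.1.3 (P1): max(-45, 7, 41, 4) = 41
n2.1 (P2): min(33, 15, 41) = 15
n2.2.1 (P1): max(-24, 0, -19) = 0
n2.2.2 (P1): max(-39, 26, 2) = 26
n2.2 (P2): min(0, 26) = 0
n2 (P1): max(15, 0) = 15
n0 (P2): min(20, 15) = 15
At n0, P2 picks n2 (lowest: 15).
At n2, P1 picks n2.1 (highest: 15).
At n2.1, P2 picks n2.1.2 (lowest: 15).
At n2.1.2, P1 picks n2.1.2.2 (highest: 15).
Terminal value 15.

n0 -> n2 -> n2.1 -> n2.1.2 -> n2.1.2.2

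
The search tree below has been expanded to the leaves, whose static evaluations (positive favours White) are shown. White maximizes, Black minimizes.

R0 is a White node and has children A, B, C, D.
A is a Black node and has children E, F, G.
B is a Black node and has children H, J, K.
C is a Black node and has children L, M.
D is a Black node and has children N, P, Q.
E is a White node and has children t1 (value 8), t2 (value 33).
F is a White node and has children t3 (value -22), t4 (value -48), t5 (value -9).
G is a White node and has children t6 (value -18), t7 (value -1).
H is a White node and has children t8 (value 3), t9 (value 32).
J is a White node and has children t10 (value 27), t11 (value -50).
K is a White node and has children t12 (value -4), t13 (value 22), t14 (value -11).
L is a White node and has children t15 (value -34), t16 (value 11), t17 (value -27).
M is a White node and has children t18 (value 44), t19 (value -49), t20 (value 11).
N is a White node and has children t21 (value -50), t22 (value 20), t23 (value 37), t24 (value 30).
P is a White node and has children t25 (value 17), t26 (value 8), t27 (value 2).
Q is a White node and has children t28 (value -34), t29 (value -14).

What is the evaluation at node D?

N (White): max(-50, 20, 37, 30) = 37
P (White): max(17, 8, 2) = 17
Q (White): max(-34, -14) = -14
D (Black): min(37, 17, -14) = -14

-14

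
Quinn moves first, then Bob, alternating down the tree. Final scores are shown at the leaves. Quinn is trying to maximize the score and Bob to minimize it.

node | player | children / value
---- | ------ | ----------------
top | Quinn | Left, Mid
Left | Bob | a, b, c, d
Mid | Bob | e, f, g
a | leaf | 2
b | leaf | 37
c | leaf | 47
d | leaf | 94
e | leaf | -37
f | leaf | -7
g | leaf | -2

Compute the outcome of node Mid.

Mid (Bob): min(-37, -7, -2) = -37

-37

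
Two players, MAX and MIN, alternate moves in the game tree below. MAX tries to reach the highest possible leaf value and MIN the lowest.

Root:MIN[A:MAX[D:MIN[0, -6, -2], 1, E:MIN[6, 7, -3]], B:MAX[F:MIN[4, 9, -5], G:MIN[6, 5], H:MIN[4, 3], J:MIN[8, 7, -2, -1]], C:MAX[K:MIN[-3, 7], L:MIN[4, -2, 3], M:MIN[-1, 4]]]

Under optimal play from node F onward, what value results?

-5

F (MIN): min(4, 9, -5) = -5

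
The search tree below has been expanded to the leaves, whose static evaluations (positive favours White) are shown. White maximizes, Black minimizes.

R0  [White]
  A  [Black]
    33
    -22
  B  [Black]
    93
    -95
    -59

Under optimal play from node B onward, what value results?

B (Black): min(93, -95, -59) = -95

-95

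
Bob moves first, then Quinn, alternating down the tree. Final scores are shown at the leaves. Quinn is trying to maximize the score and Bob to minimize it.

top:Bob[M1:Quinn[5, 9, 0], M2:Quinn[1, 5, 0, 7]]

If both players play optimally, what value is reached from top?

M1 (Quinn): max(5, 9, 0) = 9
M2 (Quinn): max(1, 5, 0, 7) = 7
top (Bob): min(9, 7) = 7

7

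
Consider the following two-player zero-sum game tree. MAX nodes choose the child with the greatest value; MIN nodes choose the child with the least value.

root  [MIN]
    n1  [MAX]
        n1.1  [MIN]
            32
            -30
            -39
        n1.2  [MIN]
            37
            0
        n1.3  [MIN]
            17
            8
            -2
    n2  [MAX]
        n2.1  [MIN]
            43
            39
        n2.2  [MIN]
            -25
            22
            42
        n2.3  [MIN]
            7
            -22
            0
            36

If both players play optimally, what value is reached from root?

0

n1.1 (MIN): min(32, -30, -39) = -39
n1.2 (MIN): min(37, 0) = 0
n1.3 (MIN): min(17, 8, -2) = -2
n1 (MAX): max(-39, 0, -2) = 0
n2.1 (MIN): min(43, 39) = 39
n2.2 (MIN): min(-25, 22, 42) = -25
n2.3 (MIN): min(7, -22, 0, 36) = -22
n2 (MAX): max(39, -25, -22) = 39
root (MIN): min(0, 39) = 0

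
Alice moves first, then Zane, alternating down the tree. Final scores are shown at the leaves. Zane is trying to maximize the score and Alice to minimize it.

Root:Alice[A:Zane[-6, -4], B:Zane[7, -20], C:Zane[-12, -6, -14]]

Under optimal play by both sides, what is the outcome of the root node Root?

-6

A (Zane): max(-6, -4) = -4
B (Zane): max(7, -20) = 7
C (Zane): max(-12, -6, -14) = -6
Root (Alice): min(-4, 7, -6) = -6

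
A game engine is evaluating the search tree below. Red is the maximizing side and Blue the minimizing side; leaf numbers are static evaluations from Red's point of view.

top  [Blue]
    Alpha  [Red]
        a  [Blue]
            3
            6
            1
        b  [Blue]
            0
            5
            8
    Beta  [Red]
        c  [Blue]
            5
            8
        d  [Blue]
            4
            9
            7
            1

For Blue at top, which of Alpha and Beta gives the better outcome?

a (Blue): min(3, 6, 1) = 1
b (Blue): min(0, 5, 8) = 0
Alpha (Red): max(1, 0) = 1
c (Blue): min(5, 8) = 5
d (Blue): min(4, 9, 7, 1) = 1
Beta (Red): max(5, 1) = 5
Blue prefers the lower value; Alpha=1, Beta=5. Alpha is better since 1 < 5.

Alpha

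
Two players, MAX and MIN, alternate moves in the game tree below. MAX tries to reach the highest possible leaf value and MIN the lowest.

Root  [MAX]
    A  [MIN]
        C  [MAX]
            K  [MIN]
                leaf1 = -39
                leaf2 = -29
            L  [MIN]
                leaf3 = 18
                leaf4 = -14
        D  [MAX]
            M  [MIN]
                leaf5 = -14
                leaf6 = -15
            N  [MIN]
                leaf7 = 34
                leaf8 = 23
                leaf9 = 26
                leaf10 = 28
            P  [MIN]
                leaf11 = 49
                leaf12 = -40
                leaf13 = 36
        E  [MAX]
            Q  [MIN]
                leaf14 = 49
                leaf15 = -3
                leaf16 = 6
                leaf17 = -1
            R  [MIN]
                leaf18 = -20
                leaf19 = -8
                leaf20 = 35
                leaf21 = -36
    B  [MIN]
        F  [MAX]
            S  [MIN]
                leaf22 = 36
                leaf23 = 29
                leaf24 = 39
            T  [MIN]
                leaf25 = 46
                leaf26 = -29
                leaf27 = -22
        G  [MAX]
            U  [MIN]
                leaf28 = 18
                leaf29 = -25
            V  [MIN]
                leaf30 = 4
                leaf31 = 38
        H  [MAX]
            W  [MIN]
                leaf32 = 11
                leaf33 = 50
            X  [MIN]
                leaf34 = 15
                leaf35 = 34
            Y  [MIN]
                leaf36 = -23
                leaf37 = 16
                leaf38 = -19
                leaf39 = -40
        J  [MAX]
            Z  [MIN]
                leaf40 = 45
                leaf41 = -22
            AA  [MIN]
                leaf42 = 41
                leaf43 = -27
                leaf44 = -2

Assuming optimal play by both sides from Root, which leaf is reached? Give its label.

K (MIN): min(-39, -29) = -39
L (MIN): min(18, -14) = -14
C (MAX): max(-39, -14) = -14
M (MIN): min(-14, -15) = -15
N (MIN): min(34, 23, 26, 28) = 23
P (MIN): min(49, -40, 36) = -40
D (MAX): max(-15, 23, -40) = 23
Q (MIN): min(49, -3, 6, -1) = -3
R (MIN): min(-20, -8, 35, -36) = -36
E (MAX): max(-3, -36) = -3
A (MIN): min(-14, 23, -3) = -14
S (MIN): min(36, 29, 39) = 29
T (MIN): min(46, -29, -22) = -29
F (MAX): max(29, -29) = 29
U (MIN): min(18, -25) = -25
V (MIN): min(4, 38) = 4
G (MAX): max(-25, 4) = 4
W (MIN): min(11, 50) = 11
X (MIN): min(15, 34) = 15
Y (MIN): min(-23, 16, -19, -40) = -40
H (MAX): max(11, 15, -40) = 15
Z (MIN): min(45, -22) = -22
AA (MIN): min(41, -27, -2) = -27
J (MAX): max(-22, -27) = -22
B (MIN): min(29, 4, 15, -22) = -22
Root (MAX): max(-14, -22) = -14
At Root, MAX picks A (highest: -14).
At A, MIN picks C (lowest: -14).
At C, MAX picks L (highest: -14).
At L, MIN picks leaf4 (lowest: -14).
Terminal value -14.

leaf4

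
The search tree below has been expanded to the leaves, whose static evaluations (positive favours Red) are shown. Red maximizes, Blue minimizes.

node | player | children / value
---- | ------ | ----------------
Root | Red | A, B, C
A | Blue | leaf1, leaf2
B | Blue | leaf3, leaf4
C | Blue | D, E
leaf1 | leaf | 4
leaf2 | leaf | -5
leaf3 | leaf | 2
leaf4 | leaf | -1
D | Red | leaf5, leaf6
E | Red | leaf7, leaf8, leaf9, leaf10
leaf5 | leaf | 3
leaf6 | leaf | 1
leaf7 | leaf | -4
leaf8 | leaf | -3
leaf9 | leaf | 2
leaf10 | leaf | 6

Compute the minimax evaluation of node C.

D (Red): max(3, 1) = 3
E (Red): max(-4, -3, 2, 6) = 6
C (Blue): min(3, 6) = 3

3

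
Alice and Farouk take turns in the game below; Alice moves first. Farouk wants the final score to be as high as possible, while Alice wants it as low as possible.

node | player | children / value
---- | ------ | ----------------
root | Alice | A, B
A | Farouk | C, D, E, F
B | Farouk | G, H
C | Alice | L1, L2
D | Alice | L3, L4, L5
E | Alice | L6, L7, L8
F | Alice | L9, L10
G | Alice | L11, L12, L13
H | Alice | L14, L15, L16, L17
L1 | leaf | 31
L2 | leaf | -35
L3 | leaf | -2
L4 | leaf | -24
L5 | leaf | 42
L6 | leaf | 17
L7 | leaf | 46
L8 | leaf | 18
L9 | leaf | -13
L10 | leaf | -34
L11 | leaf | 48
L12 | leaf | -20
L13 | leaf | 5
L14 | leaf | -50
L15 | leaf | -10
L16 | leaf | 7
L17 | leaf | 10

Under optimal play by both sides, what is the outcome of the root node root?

-20

C (Alice): min(31, -35) = -35
D (Alice): min(-2, -24, 42) = -24
E (Alice): min(17, 46, 18) = 17
F (Alice): min(-13, -34) = -34
A (Farouk): max(-35, -24, 17, -34) = 17
G (Alice): min(48, -20, 5) = -20
H (Alice): min(-50, -10, 7, 10) = -50
B (Farouk): max(-20, -50) = -20
root (Alice): min(17, -20) = -20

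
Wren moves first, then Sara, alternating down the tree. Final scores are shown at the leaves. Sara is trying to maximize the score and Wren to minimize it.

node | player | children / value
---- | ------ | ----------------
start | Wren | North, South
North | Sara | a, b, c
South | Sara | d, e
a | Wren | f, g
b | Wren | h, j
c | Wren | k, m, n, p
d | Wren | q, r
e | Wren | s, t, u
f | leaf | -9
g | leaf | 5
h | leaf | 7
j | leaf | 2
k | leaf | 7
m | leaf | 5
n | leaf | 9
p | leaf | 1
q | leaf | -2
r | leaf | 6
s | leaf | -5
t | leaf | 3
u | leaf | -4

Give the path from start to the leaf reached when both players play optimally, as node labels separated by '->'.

a (Wren): min(-9, 5) = -9
b (Wren): min(7, 2) = 2
c (Wren): min(7, 5, 9, 1) = 1
North (Sara): max(-9, 2, 1) = 2
d (Wren): min(-2, 6) = -2
e (Wren): min(-5, 3, -4) = -5
South (Sara): max(-2, -5) = -2
start (Wren): min(2, -2) = -2
At start, Wren picks South (lowest: -2).
At South, Sara picks d (highest: -2).
At d, Wren picks q (lowest: -2).
Terminal value -2.

start -> South -> d -> q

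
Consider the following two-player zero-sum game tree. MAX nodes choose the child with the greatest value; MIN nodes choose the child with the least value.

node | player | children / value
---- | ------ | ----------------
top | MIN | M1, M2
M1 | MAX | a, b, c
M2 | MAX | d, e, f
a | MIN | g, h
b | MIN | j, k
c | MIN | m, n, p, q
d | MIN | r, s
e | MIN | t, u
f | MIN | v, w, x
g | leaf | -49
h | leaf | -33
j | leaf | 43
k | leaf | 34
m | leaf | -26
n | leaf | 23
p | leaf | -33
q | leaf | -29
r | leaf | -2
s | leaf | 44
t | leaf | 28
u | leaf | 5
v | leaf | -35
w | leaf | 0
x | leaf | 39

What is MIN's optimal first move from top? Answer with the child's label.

a (MIN): min(-49, -33) = -49
b (MIN): min(43, 34) = 34
c (MIN): min(-26, 23, -33, -29) = -33
M1 (MAX): max(-49, 34, -33) = 34
d (MIN): min(-2, 44) = -2
e (MIN): min(28, 5) = 5
f (MIN): min(-35, 0, 39) = -35
M2 (MAX): max(-2, 5, -35) = 5
top (MIN): min(34, 5) = 5
MIN at top wants the lowest of {M1=34, M2=5}, so chooses M2.

M2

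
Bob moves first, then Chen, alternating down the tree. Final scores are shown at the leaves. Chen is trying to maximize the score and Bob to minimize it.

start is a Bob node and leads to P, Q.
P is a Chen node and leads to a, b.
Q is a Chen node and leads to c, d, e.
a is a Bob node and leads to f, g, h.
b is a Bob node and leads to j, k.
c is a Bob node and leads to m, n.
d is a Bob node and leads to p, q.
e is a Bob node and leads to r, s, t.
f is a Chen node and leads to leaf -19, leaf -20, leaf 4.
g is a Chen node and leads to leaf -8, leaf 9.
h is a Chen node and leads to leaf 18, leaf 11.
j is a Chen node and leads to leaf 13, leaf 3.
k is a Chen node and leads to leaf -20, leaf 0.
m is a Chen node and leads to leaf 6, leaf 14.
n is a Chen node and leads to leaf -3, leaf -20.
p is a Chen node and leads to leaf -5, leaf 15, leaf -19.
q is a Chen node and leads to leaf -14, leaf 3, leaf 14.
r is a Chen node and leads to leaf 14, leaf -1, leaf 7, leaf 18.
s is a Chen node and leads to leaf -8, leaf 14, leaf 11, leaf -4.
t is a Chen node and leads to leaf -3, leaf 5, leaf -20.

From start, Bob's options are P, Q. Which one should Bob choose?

f (Chen): max(-19, -20, 4) = 4
g (Chen): max(-8, 9) = 9
h (Chen): max(18, 11) = 18
a (Bob): min(4, 9, 18) = 4
j (Chen): max(13, 3) = 13
k (Chen): max(-20, 0) = 0
b (Bob): min(13, 0) = 0
P (Chen): max(4, 0) = 4
m (Chen): max(6, 14) = 14
n (Chen): max(-3, -20) = -3
c (Bob): min(14, -3) = -3
p (Chen): max(-5, 15, -19) = 15
q (Chen): max(-14, 3, 14) = 14
d (Bob): min(15, 14) = 14
r (Chen): max(14, -1, 7, 18) = 18
s (Chen): max(-8, 14, 11, -4) = 14
t (Chen): max(-3, 5, -20) = 5
e (Bob): min(18, 14, 5) = 5
Q (Chen): max(-3, 14, 5) = 14
start (Bob): min(4, 14) = 4
Bob at start wants the lowest of {P=4, Q=14}, so chooses P.

P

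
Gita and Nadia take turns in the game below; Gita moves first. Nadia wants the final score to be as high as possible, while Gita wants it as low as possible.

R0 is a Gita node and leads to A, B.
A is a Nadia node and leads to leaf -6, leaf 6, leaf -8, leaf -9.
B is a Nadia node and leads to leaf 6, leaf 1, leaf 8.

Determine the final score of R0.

A (Nadia): max(-6, 6, -8, -9) = 6
B (Nadia): max(6, 1, 8) = 8
R0 (Gita): min(6, 8) = 6

6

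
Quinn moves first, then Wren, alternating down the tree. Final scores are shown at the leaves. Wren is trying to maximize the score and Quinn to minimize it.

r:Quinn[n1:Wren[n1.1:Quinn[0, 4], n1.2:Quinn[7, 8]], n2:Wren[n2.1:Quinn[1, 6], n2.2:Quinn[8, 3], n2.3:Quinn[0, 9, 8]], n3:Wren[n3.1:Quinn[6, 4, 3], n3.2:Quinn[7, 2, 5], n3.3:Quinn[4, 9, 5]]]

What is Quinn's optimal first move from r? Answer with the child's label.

n2

n1.1 (Quinn): min(0, 4) = 0
n1.2 (Quinn): min(7, 8) = 7
n1 (Wren): max(0, 7) = 7
n2.1 (Quinn): min(1, 6) = 1
n2.2 (Quinn): min(8, 3) = 3
n2.3 (Quinn): min(0, 9, 8) = 0
n2 (Wren): max(1, 3, 0) = 3
n3.1 (Quinn): min(6, 4, 3) = 3
n3.2 (Quinn): min(7, 2, 5) = 2
n3.3 (Quinn): min(4, 9, 5) = 4
n3 (Wren): max(3, 2, 4) = 4
r (Quinn): min(7, 3, 4) = 3
Quinn at r wants the lowest of {n1=7, n2=3, n3=4}, so chooses n2.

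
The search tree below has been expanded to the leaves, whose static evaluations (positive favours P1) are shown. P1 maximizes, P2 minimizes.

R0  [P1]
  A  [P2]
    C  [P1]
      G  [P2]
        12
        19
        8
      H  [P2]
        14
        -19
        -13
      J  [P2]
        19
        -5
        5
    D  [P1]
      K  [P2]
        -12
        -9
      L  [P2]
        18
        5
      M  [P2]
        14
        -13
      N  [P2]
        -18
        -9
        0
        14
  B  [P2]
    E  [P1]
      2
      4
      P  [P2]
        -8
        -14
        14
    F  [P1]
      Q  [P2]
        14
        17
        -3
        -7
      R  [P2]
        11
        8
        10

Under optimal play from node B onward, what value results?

4

P (P2): min(-8, -14, 14) = -14
E (P1): max(2, 4, -14) = 4
Q (P2): min(14, 17, -3, -7) = -7
R (P2): min(11, 8, 10) = 8
F (P1): max(-7, 8) = 8
B (P2): min(4, 8) = 4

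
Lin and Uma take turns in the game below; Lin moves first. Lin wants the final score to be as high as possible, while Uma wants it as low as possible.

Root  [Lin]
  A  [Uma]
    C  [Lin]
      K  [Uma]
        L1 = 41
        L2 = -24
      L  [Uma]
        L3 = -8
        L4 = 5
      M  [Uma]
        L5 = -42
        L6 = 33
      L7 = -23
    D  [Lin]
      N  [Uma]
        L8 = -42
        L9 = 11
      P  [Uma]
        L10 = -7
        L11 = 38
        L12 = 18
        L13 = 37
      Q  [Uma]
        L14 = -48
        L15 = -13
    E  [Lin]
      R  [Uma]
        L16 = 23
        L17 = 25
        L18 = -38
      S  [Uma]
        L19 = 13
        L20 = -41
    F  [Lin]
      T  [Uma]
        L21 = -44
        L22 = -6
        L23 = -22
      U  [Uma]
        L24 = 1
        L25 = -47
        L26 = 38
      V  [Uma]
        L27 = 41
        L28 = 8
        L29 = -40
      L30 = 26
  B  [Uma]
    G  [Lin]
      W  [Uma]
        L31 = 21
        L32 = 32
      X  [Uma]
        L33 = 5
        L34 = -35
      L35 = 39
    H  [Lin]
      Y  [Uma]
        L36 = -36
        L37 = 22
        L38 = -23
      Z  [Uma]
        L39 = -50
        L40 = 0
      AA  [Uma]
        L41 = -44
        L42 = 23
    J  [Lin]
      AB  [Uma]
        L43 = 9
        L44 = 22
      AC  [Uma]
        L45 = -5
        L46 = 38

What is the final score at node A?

K (Uma): min(41, -24) = -24
L (Uma): min(-8, 5) = -8
M (Uma): min(-42, 33) = -42
C (Lin): max(-24, -8, -42, -23) = -8
N (Uma): min(-42, 11) = -42
P (Uma): min(-7, 38, 18, 37) = -7
Q (Uma): min(-48, -13) = -48
D (Lin): max(-42, -7, -48) = -7
R (Uma): min(23, 25, -38) = -38
S (Uma): min(13, -41) = -41
E (Lin): max(-38, -41) = -38
T (Uma): min(-44, -6, -22) = -44
U (Uma): min(1, -47, 38) = -47
V (Uma): min(41, 8, -40) = -40
F (Lin): max(-44, -47, -40, 26) = 26
A (Uma): min(-8, -7, -38, 26) = -38

-38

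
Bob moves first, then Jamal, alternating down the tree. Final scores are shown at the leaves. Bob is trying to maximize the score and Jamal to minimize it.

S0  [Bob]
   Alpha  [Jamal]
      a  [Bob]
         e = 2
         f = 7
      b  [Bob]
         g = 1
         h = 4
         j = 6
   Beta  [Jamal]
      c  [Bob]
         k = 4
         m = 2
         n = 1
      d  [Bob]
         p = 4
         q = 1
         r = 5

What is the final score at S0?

6

a (Bob): max(2, 7) = 7
b (Bob): max(1, 4, 6) = 6
Alpha (Jamal): min(7, 6) = 6
c (Bob): max(4, 2, 1) = 4
d (Bob): max(4, 1, 5) = 5
Beta (Jamal): min(4, 5) = 4
S0 (Bob): max(6, 4) = 6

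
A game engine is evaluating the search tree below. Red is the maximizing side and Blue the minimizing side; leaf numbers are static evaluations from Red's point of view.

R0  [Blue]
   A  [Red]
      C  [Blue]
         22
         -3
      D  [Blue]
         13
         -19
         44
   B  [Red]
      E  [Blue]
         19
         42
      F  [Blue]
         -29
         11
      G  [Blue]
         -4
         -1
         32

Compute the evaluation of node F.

F (Blue): min(-29, 11) = -29

-29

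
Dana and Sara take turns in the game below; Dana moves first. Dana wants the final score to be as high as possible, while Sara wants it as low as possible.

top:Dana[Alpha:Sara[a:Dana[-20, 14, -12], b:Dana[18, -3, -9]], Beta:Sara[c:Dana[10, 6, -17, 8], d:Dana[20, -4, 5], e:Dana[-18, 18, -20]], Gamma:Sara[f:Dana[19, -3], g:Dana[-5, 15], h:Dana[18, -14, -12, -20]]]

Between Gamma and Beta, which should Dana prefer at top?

f (Dana): max(19, -3) = 19
g (Dana): max(-5, 15) = 15
h (Dana): max(18, -14, -12, -20) = 18
Gamma (Sara): min(19, 15, 18) = 15
c (Dana): max(10, 6, -17, 8) = 10
d (Dana): max(20, -4, 5) = 20
e (Dana): max(-18, 18, -20) = 18
Beta (Sara): min(10, 20, 18) = 10
Dana prefers the higher value; Gamma=15, Beta=10. Gamma is better since 15 > 10.

Gamma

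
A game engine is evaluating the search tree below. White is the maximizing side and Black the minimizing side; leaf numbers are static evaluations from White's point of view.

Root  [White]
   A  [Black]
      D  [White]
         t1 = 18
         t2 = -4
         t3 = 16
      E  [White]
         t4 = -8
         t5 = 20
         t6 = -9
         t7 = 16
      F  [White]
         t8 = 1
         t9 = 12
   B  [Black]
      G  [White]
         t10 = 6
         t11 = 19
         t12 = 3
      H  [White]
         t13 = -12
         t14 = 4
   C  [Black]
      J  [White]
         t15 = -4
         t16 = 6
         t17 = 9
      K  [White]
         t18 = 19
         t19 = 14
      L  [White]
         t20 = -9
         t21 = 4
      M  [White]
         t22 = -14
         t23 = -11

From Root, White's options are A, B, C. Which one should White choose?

D (White): max(18, -4, 16) = 18
E (White): max(-8, 20, -9, 16) = 20
F (White): max(1, 12) = 12
A (Black): min(18, 20, 12) = 12
G (White): max(6, 19, 3) = 19
H (White): max(-12, 4) = 4
B (Black): min(19, 4) = 4
J (White): max(-4, 6, 9) = 9
K (White): max(19, 14) = 19
L (White): max(-9, 4) = 4
M (White): max(-14, -11) = -11
C (Black): min(9, 19, 4, -11) = -11
Root (White): max(12, 4, -11) = 12
White at Root wants the highest of {A=12, B=4, C=-11}, so chooses A.

A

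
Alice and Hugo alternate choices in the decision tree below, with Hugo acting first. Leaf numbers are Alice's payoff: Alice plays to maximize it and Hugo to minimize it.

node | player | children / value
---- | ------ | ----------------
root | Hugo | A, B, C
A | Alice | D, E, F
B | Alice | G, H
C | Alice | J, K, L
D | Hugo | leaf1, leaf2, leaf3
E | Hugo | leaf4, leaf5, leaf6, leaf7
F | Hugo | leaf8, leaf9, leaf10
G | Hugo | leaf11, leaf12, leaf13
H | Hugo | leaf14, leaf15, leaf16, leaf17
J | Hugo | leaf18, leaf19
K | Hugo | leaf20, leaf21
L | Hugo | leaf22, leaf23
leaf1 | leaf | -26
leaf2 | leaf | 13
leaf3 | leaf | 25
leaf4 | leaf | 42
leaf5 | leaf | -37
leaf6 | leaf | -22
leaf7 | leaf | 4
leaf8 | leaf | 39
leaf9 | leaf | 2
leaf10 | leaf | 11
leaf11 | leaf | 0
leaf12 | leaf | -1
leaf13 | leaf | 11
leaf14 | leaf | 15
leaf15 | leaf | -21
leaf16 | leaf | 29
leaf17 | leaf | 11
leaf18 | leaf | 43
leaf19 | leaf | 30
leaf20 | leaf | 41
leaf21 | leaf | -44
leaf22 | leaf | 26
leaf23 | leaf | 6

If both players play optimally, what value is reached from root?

D (Hugo): min(-26, 13, 25) = -26
E (Hugo): min(42, -37, -22, 4) = -37
F (Hugo): min(39, 2, 11) = 2
A (Alice): max(-26, -37, 2) = 2
G (Hugo): min(0, -1, 11) = -1
H (Hugo): min(15, -21, 29, 11) = -21
B (Alice): max(-1, -21) = -1
J (Hugo): min(43, 30) = 30
K (Hugo): min(41, -44) = -44
L (Hugo): min(26, 6) = 6
C (Alice): max(30, -44, 6) = 30
root (Hugo): min(2, -1, 30) = -1

-1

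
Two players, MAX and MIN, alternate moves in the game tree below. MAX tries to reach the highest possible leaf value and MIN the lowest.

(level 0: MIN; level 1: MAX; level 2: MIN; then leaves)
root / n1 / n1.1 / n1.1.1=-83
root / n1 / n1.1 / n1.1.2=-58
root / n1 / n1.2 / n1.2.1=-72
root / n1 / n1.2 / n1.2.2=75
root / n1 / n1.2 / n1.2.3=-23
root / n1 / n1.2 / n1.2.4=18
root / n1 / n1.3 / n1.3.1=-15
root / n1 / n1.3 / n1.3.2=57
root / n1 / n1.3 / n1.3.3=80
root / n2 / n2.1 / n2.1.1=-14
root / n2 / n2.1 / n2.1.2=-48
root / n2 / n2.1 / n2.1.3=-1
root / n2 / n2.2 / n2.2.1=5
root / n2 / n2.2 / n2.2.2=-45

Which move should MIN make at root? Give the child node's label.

n1.1 (MIN): min(-83, -58) = -83
n1.2 (MIN): min(-72, 75, -23, 18) = -72
n1.3 (MIN): min(-15, 57, 80) = -15
n1 (MAX): max(-83, -72, -15) = -15
n2.1 (MIN): min(-14, -48, -1) = -48
n2.2 (MIN): min(5, -45) = -45
n2 (MAX): max(-48, -45) = -45
root (MIN): min(-15, -45) = -45
MIN at root wants the lowest of {n1=-15, n2=-45}, so chooses n2.

n2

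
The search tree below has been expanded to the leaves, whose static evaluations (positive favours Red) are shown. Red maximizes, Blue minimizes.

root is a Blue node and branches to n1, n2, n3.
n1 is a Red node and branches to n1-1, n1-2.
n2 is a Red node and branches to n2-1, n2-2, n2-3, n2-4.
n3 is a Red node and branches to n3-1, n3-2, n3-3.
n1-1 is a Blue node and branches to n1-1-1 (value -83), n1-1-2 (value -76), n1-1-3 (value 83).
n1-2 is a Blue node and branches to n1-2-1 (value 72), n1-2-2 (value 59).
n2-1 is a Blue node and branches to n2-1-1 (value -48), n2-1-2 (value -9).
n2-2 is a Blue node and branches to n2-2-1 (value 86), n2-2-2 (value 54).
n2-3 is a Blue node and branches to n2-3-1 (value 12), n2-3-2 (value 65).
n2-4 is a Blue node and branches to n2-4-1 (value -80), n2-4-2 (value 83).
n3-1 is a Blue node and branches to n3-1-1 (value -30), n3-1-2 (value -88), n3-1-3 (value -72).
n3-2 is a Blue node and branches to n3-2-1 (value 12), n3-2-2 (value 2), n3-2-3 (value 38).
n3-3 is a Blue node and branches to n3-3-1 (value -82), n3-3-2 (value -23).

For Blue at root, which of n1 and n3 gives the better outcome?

n1-1 (Blue): min(-83, -76, 83) = -83
n1-2 (Blue): min(72, 59) = 59
n1 (Red): max(-83, 59) = 59
n3-1 (Blue): min(-30, -88, -72) = -88
n3-2 (Blue): min(12, 2, 38) = 2
n3-3 (Blue): min(-82, -23) = -82
n3 (Red): max(-88, 2, -82) = 2
Blue prefers the lower value; n1=59, n3=2. n3 is better since 2 < 59.

n3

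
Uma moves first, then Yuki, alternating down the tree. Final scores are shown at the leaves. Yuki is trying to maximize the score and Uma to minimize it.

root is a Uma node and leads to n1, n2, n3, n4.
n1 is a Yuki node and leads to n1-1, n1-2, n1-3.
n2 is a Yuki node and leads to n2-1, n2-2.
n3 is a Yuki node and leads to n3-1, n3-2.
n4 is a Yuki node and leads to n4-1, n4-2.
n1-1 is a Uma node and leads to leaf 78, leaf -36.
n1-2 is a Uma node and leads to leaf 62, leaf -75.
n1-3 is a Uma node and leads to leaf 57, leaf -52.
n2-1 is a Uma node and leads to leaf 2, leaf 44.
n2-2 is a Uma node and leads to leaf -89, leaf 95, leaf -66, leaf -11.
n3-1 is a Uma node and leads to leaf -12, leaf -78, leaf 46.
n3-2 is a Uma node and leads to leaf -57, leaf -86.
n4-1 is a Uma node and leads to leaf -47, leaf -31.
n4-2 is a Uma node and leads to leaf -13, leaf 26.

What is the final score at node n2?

n2-1 (Uma): min(2, 44) = 2
n2-2 (Uma): min(-89, 95, -66, -11) = -89
n2 (Yuki): max(2, -89) = 2

2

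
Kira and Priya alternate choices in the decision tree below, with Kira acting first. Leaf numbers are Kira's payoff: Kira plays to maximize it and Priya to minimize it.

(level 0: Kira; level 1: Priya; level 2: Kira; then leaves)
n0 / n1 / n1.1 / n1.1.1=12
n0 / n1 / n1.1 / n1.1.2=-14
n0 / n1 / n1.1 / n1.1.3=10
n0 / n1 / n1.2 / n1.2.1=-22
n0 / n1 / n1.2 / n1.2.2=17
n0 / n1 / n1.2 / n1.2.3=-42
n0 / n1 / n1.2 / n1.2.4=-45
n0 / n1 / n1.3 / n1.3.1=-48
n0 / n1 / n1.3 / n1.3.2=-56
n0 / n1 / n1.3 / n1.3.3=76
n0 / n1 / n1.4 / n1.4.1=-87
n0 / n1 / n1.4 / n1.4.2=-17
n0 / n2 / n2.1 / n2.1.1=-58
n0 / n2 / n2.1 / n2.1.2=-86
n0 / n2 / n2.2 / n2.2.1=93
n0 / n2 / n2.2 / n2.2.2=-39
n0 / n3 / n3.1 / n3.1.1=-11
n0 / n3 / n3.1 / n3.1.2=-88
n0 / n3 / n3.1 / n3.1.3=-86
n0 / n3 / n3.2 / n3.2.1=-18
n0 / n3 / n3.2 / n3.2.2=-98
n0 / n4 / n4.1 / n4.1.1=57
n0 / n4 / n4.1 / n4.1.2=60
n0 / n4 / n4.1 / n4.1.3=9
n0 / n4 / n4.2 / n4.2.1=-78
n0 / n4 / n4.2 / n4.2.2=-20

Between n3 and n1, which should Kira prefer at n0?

n3.1 (Kira): max(-11, -88, -86) = -11
n3.2 (Kira): max(-18, -98) = -18
n3 (Priya): min(-11, -18) = -18
n1.1 (Kira): max(12, -14, 10) = 12
n1.2 (Kira): max(-22, 17, -42, -45) = 17
n1.3 (Kira): max(-48, -56, 76) = 76
n1.4 (Kira): max(-87, -17) = -17
n1 (Priya): min(12, 17, 76, -17) = -17
Kira prefers the higher value; n3=-18, n1=-17. n1 is better since -17 > -18.

n1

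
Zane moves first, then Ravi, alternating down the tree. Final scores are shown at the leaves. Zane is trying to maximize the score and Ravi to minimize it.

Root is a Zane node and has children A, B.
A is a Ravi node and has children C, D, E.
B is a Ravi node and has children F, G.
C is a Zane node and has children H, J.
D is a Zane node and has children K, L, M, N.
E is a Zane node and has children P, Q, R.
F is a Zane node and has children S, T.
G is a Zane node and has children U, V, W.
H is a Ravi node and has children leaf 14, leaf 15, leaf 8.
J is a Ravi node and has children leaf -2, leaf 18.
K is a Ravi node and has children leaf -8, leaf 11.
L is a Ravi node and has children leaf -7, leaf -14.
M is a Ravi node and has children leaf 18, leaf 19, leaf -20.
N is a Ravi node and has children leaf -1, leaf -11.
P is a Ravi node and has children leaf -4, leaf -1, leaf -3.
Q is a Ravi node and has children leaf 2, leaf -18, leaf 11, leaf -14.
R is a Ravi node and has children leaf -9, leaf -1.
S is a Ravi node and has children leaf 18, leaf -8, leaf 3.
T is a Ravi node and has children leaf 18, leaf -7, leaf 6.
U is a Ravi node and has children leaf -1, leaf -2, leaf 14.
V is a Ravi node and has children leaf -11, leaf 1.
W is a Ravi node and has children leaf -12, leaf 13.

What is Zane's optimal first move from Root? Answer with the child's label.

H (Ravi): min(14, 15, 8) = 8
J (Ravi): min(-2, 18) = -2
C (Zane): max(8, -2) = 8
K (Ravi): min(-8, 11) = -8
L (Ravi): min(-7, -14) = -14
M (Ravi): min(18, 19, -20) = -20
N (Ravi): min(-1, -11) = -11
D (Zane): max(-8, -14, -20, -11) = -8
P (Ravi): min(-4, -1, -3) = -4
Q (Ravi): min(2, -18, 11, -14) = -18
R (Ravi): min(-9, -1) = -9
E (Zane): max(-4, -18, -9) = -4
A (Ravi): min(8, -8, -4) = -8
S (Ravi): min(18, -8, 3) = -8
T (Ravi): min(18, -7, 6) = -7
F (Zane): max(-8, -7) = -7
U (Ravi): min(-1, -2, 14) = -2
V (Ravi): min(-11, 1) = -11
W (Ravi): min(-12, 13) = -12
G (Zane): max(-2, -11, -12) = -2
B (Ravi): min(-7, -2) = -7
Root (Zane): max(-8, -7) = -7
Zane at Root wants the highest of {A=-8, B=-7}, so chooses B.

B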